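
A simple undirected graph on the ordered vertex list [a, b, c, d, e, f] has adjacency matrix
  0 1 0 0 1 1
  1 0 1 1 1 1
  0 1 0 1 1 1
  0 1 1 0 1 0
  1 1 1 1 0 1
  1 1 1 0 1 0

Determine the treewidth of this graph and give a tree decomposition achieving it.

The largest bag has 4 vertices, giving width 3; this decomposition certifies tw(G) ≤ 3. Conversely, {b, c, d, e} is a clique of size 4, and the vertices of any clique must share a bag in every tree decomposition; so some bag has ≥ 4 vertices and tw(G) ≥ 3. The upper and lower bounds meet at 3, so that is the treewidth.

Treewidth 3.
One optimal decomposition is:
Bags: B1 = {a, b, e, f}  B2 = {b, c, e, f}  B3 = {b, c, d, e}
Tree: B1–B2, B2–B3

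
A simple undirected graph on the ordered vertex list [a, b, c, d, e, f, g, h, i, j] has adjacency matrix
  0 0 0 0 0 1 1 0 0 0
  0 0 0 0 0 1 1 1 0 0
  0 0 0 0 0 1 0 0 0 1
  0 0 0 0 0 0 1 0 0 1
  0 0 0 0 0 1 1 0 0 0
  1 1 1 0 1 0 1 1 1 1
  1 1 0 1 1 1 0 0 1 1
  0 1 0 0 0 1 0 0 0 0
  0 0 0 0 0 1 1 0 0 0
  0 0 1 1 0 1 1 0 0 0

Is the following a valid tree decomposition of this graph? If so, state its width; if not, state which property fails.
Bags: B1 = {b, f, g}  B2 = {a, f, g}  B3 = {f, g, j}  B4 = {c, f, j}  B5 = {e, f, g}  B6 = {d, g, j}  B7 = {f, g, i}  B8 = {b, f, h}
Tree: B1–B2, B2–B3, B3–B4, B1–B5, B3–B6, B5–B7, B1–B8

Yes; width 2.

Vertex coverage: the bags together contain {a, b, c, d, e, f, g, h, i, j}, the full vertex set. Edge coverage: each edge of G has both endpoints in at least one bag. Running intersection: for every vertex, the bags containing it form a connected subtree. All three properties hold, so this is a valid tree decomposition of width max|bag| − 1 = 2, and hence tw(G) ≤ 2.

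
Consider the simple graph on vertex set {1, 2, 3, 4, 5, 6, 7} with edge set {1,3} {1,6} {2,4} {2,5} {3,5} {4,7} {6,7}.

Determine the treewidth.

2

A width-2 tree decomposition is:
Bags: B1 = {1, 6, 7}  B2 = {1, 4, 7}  B3 = {1, 2, 4}  B4 = {1, 2, 5}  B5 = {1, 3, 5}
Tree: B1–B2, B2–B3, B3–B4, B4–B5
The largest bag has 3 vertices, giving width 2; this decomposition certifies tw(G) ≤ 2. For the lower bound, G contains the cycle 1–6–7–4–2–5–3–1, so G is not a forest; only forests have treewidth ≤ 1, hence tw(G) ≥ 2. Therefore the treewidth is 2.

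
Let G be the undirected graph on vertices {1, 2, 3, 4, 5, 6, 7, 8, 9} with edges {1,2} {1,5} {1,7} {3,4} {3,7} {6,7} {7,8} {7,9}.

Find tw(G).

A width-1 tree decomposition is:
Bags: B1 = {6, 7}  B2 = {1, 7}  B3 = {3, 7}  B4 = {3, 4}  B5 = {7, 9}  B6 = {1, 2}  B7 = {7, 8}  B8 = {1, 5}
Tree: B1–B2, B2–B3, B3–B4, B2–B5, B2–B6, B5–B7, B2–B8
Each bag holds 2 vertices, so the decomposition has width 1, which upper-bounds the treewidth. Since G has at least one edge (e.g. 7–6), it is not an edgeless graph, so tw(G) ≥ 1. Combining the bounds, tw(G) = 1.

1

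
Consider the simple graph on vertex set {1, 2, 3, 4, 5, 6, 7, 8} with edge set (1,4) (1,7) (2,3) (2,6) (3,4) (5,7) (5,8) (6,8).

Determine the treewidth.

A width-2 tree decomposition is:
Bags: B1 = {2, 3, 6}  B2 = {3, 6, 8}  B3 = {3, 5, 8}  B4 = {3, 5, 7}  B5 = {1, 3, 7}  B6 = {1, 3, 4}
Tree: B1–B2, B2–B3, B3–B4, B4–B5, B5–B6
Each bag holds 3 vertices, so the decomposition has width 2, which upper-bounds the treewidth. Since 3–2–6–8–5–7–1–4–3 is a cycle in G, G is not acyclic. Forests are exactly the graphs of treewidth ≤ 1, so tw(G) ≥ 2. Therefore the treewidth is 2.

2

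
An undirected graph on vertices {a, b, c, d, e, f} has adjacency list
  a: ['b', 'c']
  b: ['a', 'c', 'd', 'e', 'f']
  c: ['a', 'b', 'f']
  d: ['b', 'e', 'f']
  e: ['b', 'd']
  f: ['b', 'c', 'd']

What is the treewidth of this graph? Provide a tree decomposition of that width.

Every bag has size at most 3, so the width is 3 − 1 = 2 and tw(G) ≤ 2. For the lower bound, the 3 vertices {b, d, e} are pairwise adjacent, and any tree decomposition puts a clique entirely inside one bag — forcing width ≥ 2. Hence tw(G) = 2 exactly.

Treewidth 2.
Bags: B1 = {b, c, f}  B2 = {b, d, f}  B3 = {b, d, e}  B4 = {a, b, c}
Tree: B1–B2, B2–B3, B1–B4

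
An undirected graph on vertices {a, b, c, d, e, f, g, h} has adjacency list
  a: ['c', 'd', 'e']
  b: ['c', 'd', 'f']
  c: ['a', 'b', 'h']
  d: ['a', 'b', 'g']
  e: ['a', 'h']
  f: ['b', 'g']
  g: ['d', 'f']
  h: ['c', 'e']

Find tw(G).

A width-2 tree decomposition is:
Bags: B1 = {b, f, g}  B2 = {b, d, g}  B3 = {b, c, d}  B4 = {a, c, d}  B5 = {a, c, h}  B6 = {a, e, h}
Tree: B1–B2, B2–B3, B3–B4, B4–B5, B5–B6
Every bag has size at most 3, so the width is 3 − 1 = 2 and tw(G) ≤ 2. The edges f–g–d–b–f form a cycle, so G is not a tree and its treewidth is at least 2. The upper and lower bounds meet at 2, so that is the treewidth.

2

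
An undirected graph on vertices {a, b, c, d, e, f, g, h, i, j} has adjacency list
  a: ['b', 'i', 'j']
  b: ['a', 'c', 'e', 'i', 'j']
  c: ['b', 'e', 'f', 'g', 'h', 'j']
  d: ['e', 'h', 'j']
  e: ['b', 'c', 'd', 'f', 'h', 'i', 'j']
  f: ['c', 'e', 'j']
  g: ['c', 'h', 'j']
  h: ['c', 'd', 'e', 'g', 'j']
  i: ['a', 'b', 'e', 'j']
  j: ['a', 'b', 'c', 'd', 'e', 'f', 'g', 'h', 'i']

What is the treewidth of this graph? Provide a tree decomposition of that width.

Every bag has size at most 4, so the width is 4 − 1 = 3 and tw(G) ≤ 3. For the lower bound, the 4 vertices {c, g, h, j} are pairwise adjacent, and any tree decomposition puts a clique entirely inside one bag — forcing width ≥ 3. Hence tw(G) = 3 exactly.

Treewidth 3.
One such decomposition:
Bags: B1 = {b, c, e, j}  B2 = {b, e, i, j}  B3 = {a, b, i, j}  B4 = {c, e, h, j}  B5 = {c, g, h, j}  B6 = {d, e, h, j}  B7 = {c, e, f, j}
Tree: B1–B2, B2–B3, B1–B4, B4–B5, B4–B6, B4–B7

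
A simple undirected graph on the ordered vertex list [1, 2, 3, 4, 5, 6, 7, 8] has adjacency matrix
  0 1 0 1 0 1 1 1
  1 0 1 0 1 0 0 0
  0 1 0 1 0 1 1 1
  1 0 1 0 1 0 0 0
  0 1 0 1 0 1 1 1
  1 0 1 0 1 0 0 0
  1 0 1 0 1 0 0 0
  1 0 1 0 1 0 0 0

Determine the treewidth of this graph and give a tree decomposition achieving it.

Each bag holds 4 vertices, so the decomposition has width 3, which upper-bounds the treewidth. For the lower bound: the 4 vertex sets {4,5}, {3,6}, {1}, {8} are disjoint, each induces a connected subgraph, and every pair is joined by at least one edge of G. Contracting each set to a single vertex therefore yields K_{4} as a minor, and since treewidth is minor-monotone, tw(G) ≥ tw(K_{4}) = 3. The upper and lower bounds meet at 3, so that is the treewidth.

Treewidth 3.
One such decomposition:
Bags: B1 = {1, 3, 4, 5}  B2 = {1, 3, 5, 6}  B3 = {1, 3, 5, 8}  B4 = {1, 3, 5, 7}  B5 = {1, 2, 3, 5}
Tree: B1–B2, B2–B3, B3–B4, B4–B5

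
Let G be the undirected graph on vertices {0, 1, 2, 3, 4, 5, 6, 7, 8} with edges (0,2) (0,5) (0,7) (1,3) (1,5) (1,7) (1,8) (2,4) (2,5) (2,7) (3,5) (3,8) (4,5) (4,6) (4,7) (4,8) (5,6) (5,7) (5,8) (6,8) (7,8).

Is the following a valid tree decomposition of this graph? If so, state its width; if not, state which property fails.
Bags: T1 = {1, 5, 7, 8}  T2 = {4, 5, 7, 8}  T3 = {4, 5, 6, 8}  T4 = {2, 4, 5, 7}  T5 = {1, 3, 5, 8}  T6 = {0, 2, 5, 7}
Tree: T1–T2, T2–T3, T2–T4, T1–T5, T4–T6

Vertex coverage: the bags together contain {0, 1, 2, 3, 4, 5, 6, 7, 8}, the full vertex set. Edge coverage: each edge of G has both endpoints in at least one bag. Running intersection: for every vertex, the bags containing it form a connected subtree. All three properties hold, so this is a valid tree decomposition of width max|bag| − 1 = 3, and hence tw(G) ≤ 3.

Yes; width 3.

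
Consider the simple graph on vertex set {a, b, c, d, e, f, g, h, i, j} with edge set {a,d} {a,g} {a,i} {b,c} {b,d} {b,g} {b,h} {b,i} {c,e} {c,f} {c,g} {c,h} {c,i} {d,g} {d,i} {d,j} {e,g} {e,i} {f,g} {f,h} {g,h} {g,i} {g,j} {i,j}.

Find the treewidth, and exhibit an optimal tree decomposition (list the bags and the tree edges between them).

Treewidth 3.
One optimal decomposition is:
Bags: B1 = {b, d, g, i}  B2 = {b, c, g, i}  B3 = {b, c, g, h}  B4 = {c, e, g, i}  B5 = {d, g, i, j}  B6 = {a, d, g, i}  B7 = {c, f, g, h}
Tree: B1–B2, B2–B3, B2–B4, B1–B5, B5–B6, B3–B7

Every bag has size at most 4, so the width is 4 − 1 = 3 and tw(G) ≤ 3. For the lower bound, the 4 vertices {c, f, g, h} are pairwise adjacent, and any tree decomposition puts a clique entirely inside one bag — forcing width ≥ 3. Combining the bounds, tw(G) = 3.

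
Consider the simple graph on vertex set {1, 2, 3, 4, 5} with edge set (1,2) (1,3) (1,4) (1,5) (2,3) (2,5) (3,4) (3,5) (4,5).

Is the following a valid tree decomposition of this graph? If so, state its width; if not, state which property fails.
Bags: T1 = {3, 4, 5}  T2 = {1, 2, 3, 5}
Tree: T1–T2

No — edge (1,4) lies in no bag.

A tree decomposition must satisfy three properties: every vertex lies in some bag; for every edge, both endpoints lie together in some bag; and for every vertex, the bags containing it form a connected subtree. Here edge (1,4) lies in no bag, so the decomposition is invalid.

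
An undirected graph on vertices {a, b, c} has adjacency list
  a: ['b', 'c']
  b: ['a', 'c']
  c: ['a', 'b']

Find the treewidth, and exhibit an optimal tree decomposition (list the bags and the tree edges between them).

A single bag containing all 3 vertices is trivially a valid decomposition of width 2. Conversely, {a, b, c} is a clique of size 3, and the vertices of any clique must share a bag in every tree decomposition; so some bag has ≥ 3 vertices and tw(G) ≥ 2. Hence tw(G) = 2 exactly.

Treewidth 2.
Bags: B1 = {a, b, c}
Tree: (single bag)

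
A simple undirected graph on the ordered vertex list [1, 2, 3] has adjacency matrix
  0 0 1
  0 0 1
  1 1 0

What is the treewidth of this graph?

A width-1 tree decomposition is:
Bags: B1 = {2, 3}  B2 = {1, 3}
Tree: B1–B2
Each bag holds 2 vertices, so the decomposition has width 1, which upper-bounds the treewidth. G has an edge, so its treewidth is at least 1. The upper and lower bounds meet at 1, so that is the treewidth.

1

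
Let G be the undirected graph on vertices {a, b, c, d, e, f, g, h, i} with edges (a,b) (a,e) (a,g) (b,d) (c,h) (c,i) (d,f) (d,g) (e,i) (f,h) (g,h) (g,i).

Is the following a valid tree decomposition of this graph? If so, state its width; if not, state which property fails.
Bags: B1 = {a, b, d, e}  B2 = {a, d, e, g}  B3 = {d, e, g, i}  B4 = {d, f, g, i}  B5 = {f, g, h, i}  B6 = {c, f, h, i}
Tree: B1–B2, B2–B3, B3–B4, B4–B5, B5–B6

Vertex coverage: the bags together contain {a, b, c, d, e, f, g, h, i}, the full vertex set. Edge coverage: each edge of G has both endpoints in at least one bag. Running intersection: for every vertex, the bags containing it form a connected subtree. All three properties hold, so this is a valid tree decomposition of width max|bag| − 1 = 3, and hence tw(G) ≤ 3.

Yes; width 3.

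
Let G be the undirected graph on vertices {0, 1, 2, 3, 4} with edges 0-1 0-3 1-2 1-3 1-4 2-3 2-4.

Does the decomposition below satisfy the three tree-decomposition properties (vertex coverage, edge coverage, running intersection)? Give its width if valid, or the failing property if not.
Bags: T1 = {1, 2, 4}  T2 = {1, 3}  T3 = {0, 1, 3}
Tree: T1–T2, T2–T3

No — edge (2,3) lies in no bag.

A tree decomposition must satisfy three properties: every vertex lies in some bag; for every edge, both endpoints lie together in some bag; and for every vertex, the bags containing it form a connected subtree. Here edge (2,3) lies in no bag, so the decomposition is invalid.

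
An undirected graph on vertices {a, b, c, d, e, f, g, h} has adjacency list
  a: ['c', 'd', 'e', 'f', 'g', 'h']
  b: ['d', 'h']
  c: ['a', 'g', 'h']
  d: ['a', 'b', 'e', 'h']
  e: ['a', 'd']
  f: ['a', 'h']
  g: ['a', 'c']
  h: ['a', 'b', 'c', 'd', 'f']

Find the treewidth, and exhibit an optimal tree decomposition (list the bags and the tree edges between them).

Treewidth 2.
One optimal decomposition is:
Bags: B1 = {a, f, h}  B2 = {a, c, h}  B3 = {a, d, h}  B4 = {a, d, e}  B5 = {a, c, g}  B6 = {b, d, h}
Tree: B1–B2, B2–B3, B3–B4, B2–B5, B3–B6

Every bag has size at most 3, so the width is 3 − 1 = 2 and tw(G) ≤ 2. Conversely, {a, c, g} is a clique of size 3, and the vertices of any clique must share a bag in every tree decomposition; so some bag has ≥ 3 vertices and tw(G) ≥ 2. Therefore the treewidth is 2.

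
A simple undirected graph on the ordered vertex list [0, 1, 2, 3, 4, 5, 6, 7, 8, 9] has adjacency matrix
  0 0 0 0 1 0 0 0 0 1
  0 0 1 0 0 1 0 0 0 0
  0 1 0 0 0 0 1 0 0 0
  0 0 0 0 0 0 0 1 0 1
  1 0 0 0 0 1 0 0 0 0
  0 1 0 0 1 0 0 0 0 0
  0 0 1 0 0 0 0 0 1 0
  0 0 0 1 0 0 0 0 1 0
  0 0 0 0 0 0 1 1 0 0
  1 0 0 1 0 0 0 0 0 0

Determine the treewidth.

2

A width-2 tree decomposition is:
Bags: B1 = {0, 4, 5}  B2 = {0, 5, 9}  B3 = {3, 5, 9}  B4 = {3, 5, 7}  B5 = {5, 7, 8}  B6 = {5, 6, 8}  B7 = {2, 5, 6}  B8 = {1, 2, 5}
Tree: B1–B2, B2–B3, B3–B4, B4–B5, B5–B6, B6–B7, B7–B8
The largest bag has 3 vertices, giving width 2; this decomposition certifies tw(G) ≤ 2. Since 5–4–0–9–3–7–8–6–2–1–5 is a cycle in G, G is not acyclic. Forests are exactly the graphs of treewidth ≤ 1, so tw(G) ≥ 2. The upper and lower bounds meet at 2, so that is the treewidth.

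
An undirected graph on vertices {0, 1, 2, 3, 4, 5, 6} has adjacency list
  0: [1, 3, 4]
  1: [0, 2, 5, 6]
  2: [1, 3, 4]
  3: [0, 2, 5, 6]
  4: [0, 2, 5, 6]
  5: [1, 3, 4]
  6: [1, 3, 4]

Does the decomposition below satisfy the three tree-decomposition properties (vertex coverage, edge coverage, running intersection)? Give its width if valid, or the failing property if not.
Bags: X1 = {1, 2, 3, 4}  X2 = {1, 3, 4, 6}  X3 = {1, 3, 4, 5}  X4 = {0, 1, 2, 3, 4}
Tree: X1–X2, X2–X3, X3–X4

A tree decomposition must satisfy three properties: every vertex lies in some bag; for every edge, both endpoints lie together in some bag; and for every vertex, the bags containing it form a connected subtree. Here bags containing vertex 2 are not connected in the tree, so the decomposition is invalid.

No — bags containing vertex 2 are not connected in the tree.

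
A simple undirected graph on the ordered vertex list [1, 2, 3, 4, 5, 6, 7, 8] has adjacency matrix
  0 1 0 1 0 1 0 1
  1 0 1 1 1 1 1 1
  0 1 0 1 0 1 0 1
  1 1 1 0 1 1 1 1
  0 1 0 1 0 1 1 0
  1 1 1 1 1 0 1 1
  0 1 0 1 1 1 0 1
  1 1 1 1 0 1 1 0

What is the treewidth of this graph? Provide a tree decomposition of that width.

The largest bag has 5 vertices, giving width 4; this decomposition certifies tw(G) ≤ 4. For the lower bound, the 5 vertices {1, 2, 4, 6, 8} are pairwise adjacent, and any tree decomposition puts a clique entirely inside one bag — forcing width ≥ 4. Hence tw(G) = 4 exactly.

Treewidth 4.
One optimal decomposition is:
Bags: B1 = {2, 4, 5, 6, 7}  B2 = {2, 4, 6, 7, 8}  B3 = {2, 3, 4, 6, 8}  B4 = {1, 2, 4, 6, 8}
Tree: B1–B2, B2–B3, B2–B4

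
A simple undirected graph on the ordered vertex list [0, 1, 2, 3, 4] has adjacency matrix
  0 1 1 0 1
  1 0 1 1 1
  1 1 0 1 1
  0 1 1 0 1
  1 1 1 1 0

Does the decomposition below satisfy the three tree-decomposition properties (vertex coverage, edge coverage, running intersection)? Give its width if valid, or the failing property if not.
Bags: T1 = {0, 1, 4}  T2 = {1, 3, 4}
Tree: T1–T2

No — vertex 2 appears in no bag.

A tree decomposition must satisfy three properties: every vertex lies in some bag; for every edge, both endpoints lie together in some bag; and for every vertex, the bags containing it form a connected subtree. Here vertex 2 appears in no bag, so the decomposition is invalid.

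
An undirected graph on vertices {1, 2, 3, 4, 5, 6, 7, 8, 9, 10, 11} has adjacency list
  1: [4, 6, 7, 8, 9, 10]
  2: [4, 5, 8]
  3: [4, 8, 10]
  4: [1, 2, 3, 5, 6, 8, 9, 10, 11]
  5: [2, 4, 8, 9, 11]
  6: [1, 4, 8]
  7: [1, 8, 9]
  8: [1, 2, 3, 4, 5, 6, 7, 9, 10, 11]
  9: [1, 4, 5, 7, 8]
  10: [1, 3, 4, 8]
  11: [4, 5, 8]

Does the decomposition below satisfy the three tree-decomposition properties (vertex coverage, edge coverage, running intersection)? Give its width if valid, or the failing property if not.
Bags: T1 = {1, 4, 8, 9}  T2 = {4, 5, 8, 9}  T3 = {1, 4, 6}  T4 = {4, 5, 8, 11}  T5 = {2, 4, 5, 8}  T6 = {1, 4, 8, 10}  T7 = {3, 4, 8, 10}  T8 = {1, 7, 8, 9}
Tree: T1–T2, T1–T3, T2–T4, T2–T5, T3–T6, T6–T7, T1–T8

No — edge (8,6) lies in no bag.

A tree decomposition must satisfy three properties: every vertex lies in some bag; for every edge, both endpoints lie together in some bag; and for every vertex, the bags containing it form a connected subtree. Here edge (8,6) lies in no bag, so the decomposition is invalid.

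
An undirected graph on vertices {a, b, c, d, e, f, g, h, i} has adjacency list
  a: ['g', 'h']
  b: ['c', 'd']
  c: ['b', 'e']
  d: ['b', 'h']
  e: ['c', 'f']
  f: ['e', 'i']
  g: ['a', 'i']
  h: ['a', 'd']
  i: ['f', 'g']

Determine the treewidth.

2

A width-2 tree decomposition is:
Bags: B1 = {b, c, d}  B2 = {c, d, e}  B3 = {d, e, f}  B4 = {d, f, i}  B5 = {d, g, i}  B6 = {a, d, g}  B7 = {a, d, h}
Tree: B1–B2, B2–B3, B3–B4, B4–B5, B5–B6, B6–B7
Each bag holds 3 vertices, so the decomposition has width 2, which upper-bounds the treewidth. Since d–b–c–e–f–i–g–a–h–d is a cycle in G, G is not acyclic. Forests are exactly the graphs of treewidth ≤ 1, so tw(G) ≥ 2. Therefore the treewidth is 2.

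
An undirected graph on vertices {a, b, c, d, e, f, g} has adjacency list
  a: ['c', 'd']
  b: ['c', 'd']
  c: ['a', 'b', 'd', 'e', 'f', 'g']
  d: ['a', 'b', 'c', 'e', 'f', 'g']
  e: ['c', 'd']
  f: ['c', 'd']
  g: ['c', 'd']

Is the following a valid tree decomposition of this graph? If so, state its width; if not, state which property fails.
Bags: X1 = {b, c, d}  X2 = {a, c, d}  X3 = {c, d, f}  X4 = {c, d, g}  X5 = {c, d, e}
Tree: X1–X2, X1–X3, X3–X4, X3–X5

Every vertex of G appears in some bag (union = {a, b, c, d, e, f, g}); every edge is covered by a bag; and for each vertex v the set of bags containing v is connected in the bag tree. The decomposition is therefore valid. The largest bag has 3 vertices, so the width is 2.

Yes; width 2.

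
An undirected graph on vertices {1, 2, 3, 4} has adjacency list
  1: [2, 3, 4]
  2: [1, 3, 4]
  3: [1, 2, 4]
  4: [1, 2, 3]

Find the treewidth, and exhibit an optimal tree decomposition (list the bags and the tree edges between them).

Treewidth 3.
One optimal decomposition is:
Bags: B1 = {1, 2, 3, 4}
Tree: (single bag)

With just one bag of size 4, the width is 4 − 1 = 3, so tw(G) ≤ 3. For the lower bound, the 4 vertices {1, 2, 3, 4} are pairwise adjacent, and any tree decomposition puts a clique entirely inside one bag — forcing width ≥ 3. Hence tw(G) = 3 exactly.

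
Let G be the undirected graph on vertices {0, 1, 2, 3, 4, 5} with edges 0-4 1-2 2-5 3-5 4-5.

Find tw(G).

1

A width-1 tree decomposition is:
Bags: B1 = {2, 5}  B2 = {3, 5}  B3 = {1, 2}  B4 = {4, 5}  B5 = {0, 4}
Tree: B1–B2, B1–B3, B1–B4, B4–B5
Every bag has size at most 2, so the width is 2 − 1 = 1 and tw(G) ≤ 1. Any graph with an edge has treewidth ≥ 1, and G has the edge 2–5. Therefore the treewidth is 1.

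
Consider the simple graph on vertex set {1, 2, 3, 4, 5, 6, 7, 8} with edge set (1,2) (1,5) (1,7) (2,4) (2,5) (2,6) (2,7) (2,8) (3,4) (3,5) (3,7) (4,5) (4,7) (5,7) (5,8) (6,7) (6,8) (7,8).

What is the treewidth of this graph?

A width-3 tree decomposition is:
Bags: B1 = {1, 2, 5, 7}  B2 = {2, 5, 7, 8}  B3 = {2, 4, 5, 7}  B4 = {2, 6, 7, 8}  B5 = {3, 4, 5, 7}
Tree: B1–B2, B1–B3, B2–B4, B3–B5
The largest bag has 4 vertices, giving width 3; this decomposition certifies tw(G) ≤ 3. Conversely, {2, 5, 7, 8} is a clique of size 4, and the vertices of any clique must share a bag in every tree decomposition; so some bag has ≥ 4 vertices and tw(G) ≥ 3. Therefore the treewidth is 3.

3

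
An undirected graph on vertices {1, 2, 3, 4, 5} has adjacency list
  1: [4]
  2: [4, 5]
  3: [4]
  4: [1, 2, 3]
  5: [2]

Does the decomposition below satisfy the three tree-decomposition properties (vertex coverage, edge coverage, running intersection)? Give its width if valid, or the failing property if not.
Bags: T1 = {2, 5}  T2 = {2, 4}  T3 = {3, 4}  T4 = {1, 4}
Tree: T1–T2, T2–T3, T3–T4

Yes; width 1.

Checking the three conditions: (i) the bags cover all of {1, 2, 3, 4, 5}; (ii) for each edge, some bag contains both endpoints; (iii) the bags containing any fixed vertex form a subtree. All hold, so the decomposition is valid with width 2 − 1 = 1.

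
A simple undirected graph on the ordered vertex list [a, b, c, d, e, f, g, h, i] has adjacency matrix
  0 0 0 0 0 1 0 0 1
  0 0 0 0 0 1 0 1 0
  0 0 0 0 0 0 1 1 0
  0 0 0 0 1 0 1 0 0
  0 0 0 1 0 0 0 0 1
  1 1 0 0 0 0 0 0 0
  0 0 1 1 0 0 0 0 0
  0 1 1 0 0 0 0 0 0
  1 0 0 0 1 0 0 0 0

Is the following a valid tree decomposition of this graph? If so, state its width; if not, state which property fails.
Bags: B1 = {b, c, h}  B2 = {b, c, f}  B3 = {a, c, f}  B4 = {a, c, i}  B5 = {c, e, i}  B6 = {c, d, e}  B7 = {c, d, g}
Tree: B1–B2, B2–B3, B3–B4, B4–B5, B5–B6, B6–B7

Yes; width 2.

Every vertex of G appears in some bag (union = {a, b, c, d, e, f, g, h, i}); every edge is covered by a bag; and for each vertex v the set of bags containing v is connected in the bag tree. The decomposition is therefore valid. The largest bag has 3 vertices, so the width is 2.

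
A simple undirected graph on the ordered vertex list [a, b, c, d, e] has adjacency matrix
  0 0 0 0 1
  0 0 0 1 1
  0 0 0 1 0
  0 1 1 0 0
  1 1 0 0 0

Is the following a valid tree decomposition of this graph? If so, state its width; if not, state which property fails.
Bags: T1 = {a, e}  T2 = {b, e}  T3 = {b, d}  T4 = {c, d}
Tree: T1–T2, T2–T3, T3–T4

Every vertex of G appears in some bag (union = {a, b, c, d, e}); every edge is covered by a bag; and for each vertex v the set of bags containing v is connected in the bag tree. The decomposition is therefore valid. The largest bag has 2 vertices, so the width is 1.

Yes; width 1.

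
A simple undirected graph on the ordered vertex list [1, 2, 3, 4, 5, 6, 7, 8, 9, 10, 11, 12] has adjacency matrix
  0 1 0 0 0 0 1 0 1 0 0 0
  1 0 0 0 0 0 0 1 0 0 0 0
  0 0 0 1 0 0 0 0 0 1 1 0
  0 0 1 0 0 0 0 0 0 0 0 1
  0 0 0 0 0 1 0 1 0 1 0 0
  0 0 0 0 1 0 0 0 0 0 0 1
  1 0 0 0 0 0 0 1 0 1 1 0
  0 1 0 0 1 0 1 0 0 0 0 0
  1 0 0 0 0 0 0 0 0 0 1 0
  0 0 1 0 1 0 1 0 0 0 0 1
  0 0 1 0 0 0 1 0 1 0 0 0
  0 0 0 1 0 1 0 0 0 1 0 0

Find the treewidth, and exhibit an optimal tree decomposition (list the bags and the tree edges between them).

Treewidth 3.
One optimal decomposition is:
Bags: B1 = {1, 2, 8, 9}  B2 = {1, 7, 8, 9}  B3 = {7, 8, 9, 11}  B4 = {5, 7, 8, 11}  B5 = {5, 7, 10, 11}  B6 = {3, 5, 10, 11}  B7 = {3, 5, 6, 10}  B8 = {3, 6, 10, 12}  B9 = {3, 4, 6, 12}
Tree: B1–B2, B2–B3, B3–B4, B4–B5, B5–B6, B6–B7, B7–B8, B8–B9

Every bag has size at most 4, so the width is 4 − 1 = 3 and tw(G) ≤ 3. For the lower bound: the 4 vertex sets {1,2,9}, {8}, {7}, {3,5,10,11} are disjoint, each induces a connected subgraph, and every pair is joined by at least one edge of G. Contracting each set to a single vertex therefore yields K_{4} as a minor, and since treewidth is minor-monotone, tw(G) ≥ tw(K_{4}) = 3. Hence tw(G) = 3 exactly.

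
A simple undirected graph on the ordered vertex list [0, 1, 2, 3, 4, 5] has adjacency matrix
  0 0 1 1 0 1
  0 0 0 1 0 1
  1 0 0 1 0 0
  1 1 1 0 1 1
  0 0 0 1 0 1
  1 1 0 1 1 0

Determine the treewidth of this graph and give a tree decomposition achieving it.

Treewidth 2.
One such decomposition:
Bags: B1 = {3, 4, 5}  B2 = {0, 3, 5}  B3 = {1, 3, 5}  B4 = {0, 2, 3}
Tree: B1–B2, B1–B3, B2–B4

Each bag holds 3 vertices, so the decomposition has width 2, which upper-bounds the treewidth. For the lower bound, the 3 vertices {0, 2, 3} are pairwise adjacent, and any tree decomposition puts a clique entirely inside one bag — forcing width ≥ 2. Therefore the treewidth is 2.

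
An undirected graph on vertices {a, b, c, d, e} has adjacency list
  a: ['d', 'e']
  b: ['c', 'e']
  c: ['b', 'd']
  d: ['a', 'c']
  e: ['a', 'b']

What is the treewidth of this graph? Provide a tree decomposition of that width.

Treewidth 2.
One optimal decomposition is:
Bags: B1 = {a, d, e}  B2 = {b, d, e}  B3 = {b, c, d}
Tree: B1–B2, B2–B3

Every bag has size at most 3, so the width is 3 − 1 = 2 and tw(G) ≤ 2. Since d–a–e–b–c–d is a cycle in G, G is not acyclic. Forests are exactly the graphs of treewidth ≤ 1, so tw(G) ≥ 2. Hence tw(G) = 2 exactly.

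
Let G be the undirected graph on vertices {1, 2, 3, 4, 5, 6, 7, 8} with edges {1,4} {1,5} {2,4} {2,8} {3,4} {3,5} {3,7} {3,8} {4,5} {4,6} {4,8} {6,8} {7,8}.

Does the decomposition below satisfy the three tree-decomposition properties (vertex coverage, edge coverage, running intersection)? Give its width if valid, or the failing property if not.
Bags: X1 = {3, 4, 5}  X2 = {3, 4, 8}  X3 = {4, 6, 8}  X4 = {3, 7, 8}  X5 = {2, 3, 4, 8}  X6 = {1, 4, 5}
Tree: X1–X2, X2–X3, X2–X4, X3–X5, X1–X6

No — bags containing vertex 3 are not connected in the tree.

A tree decomposition must satisfy three properties: every vertex lies in some bag; for every edge, both endpoints lie together in some bag; and for every vertex, the bags containing it form a connected subtree. Here bags containing vertex 3 are not connected in the tree, so the decomposition is invalid.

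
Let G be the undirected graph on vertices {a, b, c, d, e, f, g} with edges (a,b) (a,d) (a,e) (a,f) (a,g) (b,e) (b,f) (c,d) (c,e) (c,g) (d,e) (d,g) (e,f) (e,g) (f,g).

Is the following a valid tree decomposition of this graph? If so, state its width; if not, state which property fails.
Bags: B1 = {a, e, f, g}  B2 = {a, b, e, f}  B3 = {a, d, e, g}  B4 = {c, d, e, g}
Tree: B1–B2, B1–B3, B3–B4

Checking the three conditions: (i) the bags cover all of {a, b, c, d, e, f, g}; (ii) for each edge, some bag contains both endpoints; (iii) the bags containing any fixed vertex form a subtree. All hold, so the decomposition is valid with width 4 − 1 = 3.

Yes; width 3.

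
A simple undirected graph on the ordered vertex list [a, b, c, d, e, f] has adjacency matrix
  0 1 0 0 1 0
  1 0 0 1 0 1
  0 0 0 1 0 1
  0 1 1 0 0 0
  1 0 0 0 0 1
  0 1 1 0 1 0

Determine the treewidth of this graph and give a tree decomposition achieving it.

The largest bag has 3 vertices, giving width 2; this decomposition certifies tw(G) ≤ 2. The edges c–d–b–f–c form a cycle, so G is not a tree and its treewidth is at least 2. Combining the bounds, tw(G) = 2.

Treewidth 2.
One such decomposition:
Bags: B1 = {c, d, f}  B2 = {b, d, f}  B3 = {b, e, f}  B4 = {a, b, e}
Tree: B1–B2, B2–B3, B3–B4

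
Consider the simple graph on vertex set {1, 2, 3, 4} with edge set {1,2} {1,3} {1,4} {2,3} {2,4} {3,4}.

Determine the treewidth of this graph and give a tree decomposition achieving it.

A single bag containing all 4 vertices is trivially a valid decomposition of width 3. On the other hand G contains the 4-clique {1, 2, 3, 4}. A clique must lie in a single bag of any decomposition, so no decomposition can have width below 3. Therefore the treewidth is 3.

Treewidth 3.
One such decomposition:
Bags: B1 = {1, 2, 3, 4}
Tree: (single bag)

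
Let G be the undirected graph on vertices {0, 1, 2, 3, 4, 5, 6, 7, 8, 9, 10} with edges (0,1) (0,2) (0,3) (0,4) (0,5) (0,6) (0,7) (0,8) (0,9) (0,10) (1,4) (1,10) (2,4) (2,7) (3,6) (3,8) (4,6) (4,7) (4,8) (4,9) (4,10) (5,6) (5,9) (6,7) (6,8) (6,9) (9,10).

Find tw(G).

3

A width-3 tree decomposition is:
Bags: B1 = {0, 4, 6, 7}  B2 = {0, 4, 6, 9}  B3 = {0, 2, 4, 7}  B4 = {0, 5, 6, 9}  B5 = {0, 4, 6, 8}  B6 = {0, 4, 9, 10}  B7 = {0, 1, 4, 10}  B8 = {0, 3, 6, 8}
Tree: B1–B2, B1–B3, B2–B4, B1–B5, B2–B6, B6–B7, B5–B8
The largest bag has 4 vertices, giving width 3; this decomposition certifies tw(G) ≤ 3. On the other hand G contains the 4-clique {0, 3, 6, 8}. A clique must lie in a single bag of any decomposition, so no decomposition can have width below 3. The upper and lower bounds meet at 3, so that is the treewidth.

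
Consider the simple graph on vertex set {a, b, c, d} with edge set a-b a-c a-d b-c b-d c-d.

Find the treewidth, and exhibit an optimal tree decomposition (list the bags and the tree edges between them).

Treewidth 3.
Bags: B1 = {a, b, c, d}
Tree: (single bag)

A single bag containing all 4 vertices is trivially a valid decomposition of width 3. For the lower bound, the 4 vertices {a, b, c, d} are pairwise adjacent, and any tree decomposition puts a clique entirely inside one bag — forcing width ≥ 3. Combining the bounds, tw(G) = 3.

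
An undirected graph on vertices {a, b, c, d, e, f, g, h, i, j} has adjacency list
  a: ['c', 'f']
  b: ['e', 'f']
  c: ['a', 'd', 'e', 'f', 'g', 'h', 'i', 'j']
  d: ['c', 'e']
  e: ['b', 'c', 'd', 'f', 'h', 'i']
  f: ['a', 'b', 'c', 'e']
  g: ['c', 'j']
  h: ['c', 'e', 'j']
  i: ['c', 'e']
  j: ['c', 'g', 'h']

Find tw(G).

A width-2 tree decomposition is:
Bags: B1 = {c, e, f}  B2 = {b, e, f}  B3 = {c, d, e}  B4 = {c, e, h}  B5 = {c, h, j}  B6 = {c, e, i}  B7 = {a, c, f}  B8 = {c, g, j}
Tree: B1–B2, B1–B3, B3–B4, B4–B5, B4–B6, B1–B7, B5–B8
Each bag holds 3 vertices, so the decomposition has width 2, which upper-bounds the treewidth. For the lower bound, the 3 vertices {c, g, j} are pairwise adjacent, and any tree decomposition puts a clique entirely inside one bag — forcing width ≥ 2. The upper and lower bounds meet at 2, so that is the treewidth.

2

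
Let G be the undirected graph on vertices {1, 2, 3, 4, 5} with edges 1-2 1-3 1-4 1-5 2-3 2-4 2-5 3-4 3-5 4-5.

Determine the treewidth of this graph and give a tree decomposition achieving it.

Treewidth 4.
One optimal decomposition is:
Bags: B1 = {1, 2, 3, 4, 5}
Tree: (single bag)

With just one bag of size 5, the width is 5 − 1 = 4, so tw(G) ≤ 4. On the other hand G contains the 5-clique {1, 2, 3, 4, 5}. A clique must lie in a single bag of any decomposition, so no decomposition can have width below 4. Therefore the treewidth is 4.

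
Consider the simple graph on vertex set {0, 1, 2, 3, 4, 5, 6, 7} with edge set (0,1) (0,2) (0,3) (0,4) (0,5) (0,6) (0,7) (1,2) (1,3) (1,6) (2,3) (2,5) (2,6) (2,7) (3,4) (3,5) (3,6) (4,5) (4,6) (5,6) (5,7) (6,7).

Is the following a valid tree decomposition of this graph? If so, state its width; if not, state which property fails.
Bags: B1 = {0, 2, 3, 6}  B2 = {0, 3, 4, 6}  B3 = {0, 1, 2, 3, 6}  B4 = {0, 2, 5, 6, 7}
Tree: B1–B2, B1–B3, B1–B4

A tree decomposition must satisfy three properties: every vertex lies in some bag; for every edge, both endpoints lie together in some bag; and for every vertex, the bags containing it form a connected subtree. Here edge (5,3) lies in no bag, so the decomposition is invalid.

No — edge (5,3) lies in no bag.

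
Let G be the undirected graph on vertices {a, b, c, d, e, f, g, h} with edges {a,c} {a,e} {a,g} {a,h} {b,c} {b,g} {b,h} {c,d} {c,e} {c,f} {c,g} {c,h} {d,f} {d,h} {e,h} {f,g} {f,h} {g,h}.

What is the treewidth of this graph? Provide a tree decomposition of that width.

Treewidth 3.
One optimal decomposition is:
Bags: B1 = {c, f, g, h}  B2 = {b, c, g, h}  B3 = {c, d, f, h}  B4 = {a, c, g, h}  B5 = {a, c, e, h}
Tree: B1–B2, B1–B3, B1–B4, B4–B5

Each bag holds 4 vertices, so the decomposition has width 3, which upper-bounds the treewidth. For the lower bound, the 4 vertices {c, d, f, h} are pairwise adjacent, and any tree decomposition puts a clique entirely inside one bag — forcing width ≥ 3. The upper and lower bounds meet at 3, so that is the treewidth.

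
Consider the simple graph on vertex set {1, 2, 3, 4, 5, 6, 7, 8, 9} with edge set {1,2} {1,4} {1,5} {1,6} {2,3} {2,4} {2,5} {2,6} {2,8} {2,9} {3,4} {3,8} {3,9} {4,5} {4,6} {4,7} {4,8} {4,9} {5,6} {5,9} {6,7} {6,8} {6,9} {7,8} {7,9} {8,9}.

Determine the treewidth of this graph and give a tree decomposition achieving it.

Every bag has size at most 5, so the width is 5 − 1 = 4 and tw(G) ≤ 4. On the other hand G contains the 5-clique {2, 3, 4, 8, 9}. A clique must lie in a single bag of any decomposition, so no decomposition can have width below 4. Therefore the treewidth is 4.

Treewidth 4.
One optimal decomposition is:
Bags: B1 = {1, 2, 4, 5, 6}  B2 = {2, 4, 5, 6, 9}  B3 = {2, 4, 6, 8, 9}  B4 = {4, 6, 7, 8, 9}  B5 = {2, 3, 4, 8, 9}
Tree: B1–B2, B2–B3, B3–B4, B3–B5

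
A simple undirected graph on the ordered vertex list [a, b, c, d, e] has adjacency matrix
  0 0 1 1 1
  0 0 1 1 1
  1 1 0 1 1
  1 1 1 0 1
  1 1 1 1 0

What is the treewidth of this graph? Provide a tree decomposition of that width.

Treewidth 3.
Bags: B1 = {b, c, d, e}  B2 = {a, c, d, e}
Tree: B1–B2

Each bag holds 4 vertices, so the decomposition has width 3, which upper-bounds the treewidth. On the other hand G contains the 4-clique {a, c, d, e}. A clique must lie in a single bag of any decomposition, so no decomposition can have width below 3. Combining the bounds, tw(G) = 3.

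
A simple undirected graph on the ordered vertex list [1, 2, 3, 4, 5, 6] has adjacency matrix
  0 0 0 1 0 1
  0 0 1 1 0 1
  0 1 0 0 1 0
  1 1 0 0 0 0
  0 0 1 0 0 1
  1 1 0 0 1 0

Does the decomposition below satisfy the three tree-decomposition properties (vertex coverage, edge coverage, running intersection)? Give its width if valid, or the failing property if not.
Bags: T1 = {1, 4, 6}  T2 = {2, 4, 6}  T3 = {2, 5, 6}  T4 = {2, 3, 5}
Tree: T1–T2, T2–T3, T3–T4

Vertex coverage: the bags together contain {1, 2, 3, 4, 5, 6}, the full vertex set. Edge coverage: each edge of G has both endpoints in at least one bag. Running intersection: for every vertex, the bags containing it form a connected subtree. All three properties hold, so this is a valid tree decomposition of width max|bag| − 1 = 2, and hence tw(G) ≤ 2.

Yes; width 2.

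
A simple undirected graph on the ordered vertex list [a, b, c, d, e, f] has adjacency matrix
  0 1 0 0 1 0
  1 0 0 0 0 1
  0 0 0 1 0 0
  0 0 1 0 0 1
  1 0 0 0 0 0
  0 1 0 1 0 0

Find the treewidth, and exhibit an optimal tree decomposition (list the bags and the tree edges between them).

Each bag holds 2 vertices, so the decomposition has width 1, which upper-bounds the treewidth. Since G has at least one edge (e.g. c–d), it is not an edgeless graph, so tw(G) ≥ 1. The upper and lower bounds meet at 1, so that is the treewidth.

Treewidth 1.
One such decomposition:
Bags: B1 = {c, d}  B2 = {d, f}  B3 = {b, f}  B4 = {a, b}  B5 = {a, e}
Tree: B1–B2, B2–B3, B3–B4, B4–B5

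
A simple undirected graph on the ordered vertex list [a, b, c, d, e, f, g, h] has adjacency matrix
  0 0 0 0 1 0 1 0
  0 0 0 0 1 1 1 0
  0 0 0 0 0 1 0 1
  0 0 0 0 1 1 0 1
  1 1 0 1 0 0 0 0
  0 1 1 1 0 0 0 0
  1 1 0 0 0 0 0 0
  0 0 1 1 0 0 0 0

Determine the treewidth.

2

A width-2 tree decomposition is:
Bags: B1 = {a, b, g}  B2 = {a, b, e}  B3 = {b, e, f}  B4 = {d, e, f}  B5 = {c, d, f}  B6 = {c, d, h}
Tree: B1–B2, B2–B3, B3–B4, B4–B5, B5–B6
The largest bag has 3 vertices, giving width 2; this decomposition certifies tw(G) ≤ 2. For the lower bound, G contains the cycle g–a–e–b–g, so G is not a forest; only forests have treewidth ≤ 1, hence tw(G) ≥ 2. Combining the bounds, tw(G) = 2.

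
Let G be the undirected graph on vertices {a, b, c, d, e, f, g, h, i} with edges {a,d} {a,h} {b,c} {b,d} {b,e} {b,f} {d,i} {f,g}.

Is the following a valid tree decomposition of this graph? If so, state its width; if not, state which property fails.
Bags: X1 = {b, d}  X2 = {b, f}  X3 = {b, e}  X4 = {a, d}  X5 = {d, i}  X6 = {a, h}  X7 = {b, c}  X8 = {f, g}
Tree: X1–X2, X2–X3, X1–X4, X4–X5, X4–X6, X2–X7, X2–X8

Yes; width 1.

Checking the three conditions: (i) the bags cover all of {a, b, c, d, e, f, g, h, i}; (ii) for each edge, some bag contains both endpoints; (iii) the bags containing any fixed vertex form a subtree. All hold, so the decomposition is valid with width 2 − 1 = 1.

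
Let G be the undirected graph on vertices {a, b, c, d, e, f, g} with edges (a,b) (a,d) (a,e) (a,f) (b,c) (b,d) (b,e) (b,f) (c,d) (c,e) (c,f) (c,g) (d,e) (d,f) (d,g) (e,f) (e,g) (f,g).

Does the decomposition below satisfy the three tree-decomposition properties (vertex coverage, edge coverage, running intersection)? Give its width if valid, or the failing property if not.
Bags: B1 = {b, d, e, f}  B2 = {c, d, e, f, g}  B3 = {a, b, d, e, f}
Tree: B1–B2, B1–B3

No — edge (c,b) lies in no bag.

A tree decomposition must satisfy three properties: every vertex lies in some bag; for every edge, both endpoints lie together in some bag; and for every vertex, the bags containing it form a connected subtree. Here edge (c,b) lies in no bag, so the decomposition is invalid.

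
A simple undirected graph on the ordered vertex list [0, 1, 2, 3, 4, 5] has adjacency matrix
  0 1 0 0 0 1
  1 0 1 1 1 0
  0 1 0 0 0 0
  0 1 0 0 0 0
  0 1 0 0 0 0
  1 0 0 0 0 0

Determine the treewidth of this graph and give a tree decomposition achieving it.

Treewidth 1.
One such decomposition:
Bags: B1 = {1, 2}  B2 = {1, 3}  B3 = {0, 1}  B4 = {0, 5}  B5 = {1, 4}
Tree: B1–B2, B2–B3, B3–B4, B2–B5

Every bag has size at most 2, so the width is 2 − 1 = 1 and tw(G) ≤ 1. Since G has at least one edge (e.g. 2–1), it is not an edgeless graph, so tw(G) ≥ 1. Hence tw(G) = 1 exactly.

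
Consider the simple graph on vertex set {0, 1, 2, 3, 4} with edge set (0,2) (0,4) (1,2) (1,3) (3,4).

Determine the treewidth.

2

A width-2 tree decomposition is:
Bags: B1 = {0, 3, 4}  B2 = {0, 2, 3}  B3 = {1, 2, 3}
Tree: B1–B2, B2–B3
Each bag holds 3 vertices, so the decomposition has width 2, which upper-bounds the treewidth. For the lower bound, G contains the cycle 3–4–0–2–1–3, so G is not a forest; only forests have treewidth ≤ 1, hence tw(G) ≥ 2. Therefore the treewidth is 2.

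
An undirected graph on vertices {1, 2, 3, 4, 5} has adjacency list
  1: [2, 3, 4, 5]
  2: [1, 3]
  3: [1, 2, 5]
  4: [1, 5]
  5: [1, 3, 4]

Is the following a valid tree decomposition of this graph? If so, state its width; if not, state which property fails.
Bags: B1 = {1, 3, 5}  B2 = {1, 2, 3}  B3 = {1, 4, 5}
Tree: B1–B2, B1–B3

Yes; width 2.

Vertex coverage: the bags together contain {1, 2, 3, 4, 5}, the full vertex set. Edge coverage: each edge of G has both endpoints in at least one bag. Running intersection: for every vertex, the bags containing it form a connected subtree. All three properties hold, so this is a valid tree decomposition of width max|bag| − 1 = 2, and hence tw(G) ≤ 2.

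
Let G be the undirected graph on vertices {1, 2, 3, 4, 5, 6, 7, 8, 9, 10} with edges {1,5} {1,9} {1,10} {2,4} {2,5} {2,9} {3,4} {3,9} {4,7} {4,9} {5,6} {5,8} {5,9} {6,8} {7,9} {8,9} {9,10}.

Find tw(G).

2

A width-2 tree decomposition is:
Bags: B1 = {1, 5, 9}  B2 = {2, 5, 9}  B3 = {2, 4, 9}  B4 = {4, 7, 9}  B5 = {1, 9, 10}  B6 = {5, 8, 9}  B7 = {5, 6, 8}  B8 = {3, 4, 9}
Tree: B1–B2, B2–B3, B3–B4, B1–B5, B1–B6, B6–B7, B4–B8
Each bag holds 3 vertices, so the decomposition has width 2, which upper-bounds the treewidth. Conversely, {1, 9, 10} is a clique of size 3, and the vertices of any clique must share a bag in every tree decomposition; so some bag has ≥ 3 vertices and tw(G) ≥ 2. Combining the bounds, tw(G) = 2.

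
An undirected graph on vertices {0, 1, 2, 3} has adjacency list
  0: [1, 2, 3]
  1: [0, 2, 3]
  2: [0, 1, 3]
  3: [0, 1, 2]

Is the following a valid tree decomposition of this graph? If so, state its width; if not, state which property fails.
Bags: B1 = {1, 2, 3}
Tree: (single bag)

No — vertex 0 appears in no bag.

A tree decomposition must satisfy three properties: every vertex lies in some bag; for every edge, both endpoints lie together in some bag; and for every vertex, the bags containing it form a connected subtree. Here vertex 0 appears in no bag, so the decomposition is invalid.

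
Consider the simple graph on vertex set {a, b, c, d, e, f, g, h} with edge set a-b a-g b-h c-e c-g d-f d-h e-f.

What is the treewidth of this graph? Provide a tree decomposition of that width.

The largest bag has 3 vertices, giving width 2; this decomposition certifies tw(G) ≤ 2. The edges f–e–c–g–a–b–h–d–f form a cycle, so G is not a tree and its treewidth is at least 2. Therefore the treewidth is 2.

Treewidth 2.
One such decomposition:
Bags: B1 = {c, e, f}  B2 = {c, f, g}  B3 = {a, f, g}  B4 = {a, b, f}  B5 = {b, f, h}  B6 = {d, f, h}
Tree: B1–B2, B2–B3, B3–B4, B4–B5, B5–B6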